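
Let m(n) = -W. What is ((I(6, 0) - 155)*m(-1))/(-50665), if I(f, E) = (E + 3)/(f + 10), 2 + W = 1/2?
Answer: 7431/1621280 ≈ 0.0045834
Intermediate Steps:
W = -3/2 (W = -2 + 1/2 = -2 + ½ = -3/2 ≈ -1.5000)
I(f, E) = (3 + E)/(10 + f)
m(n) = 3/2 (m(n) = -1*(-3/2) = 3/2)
((I(6, 0) - 155)*m(-1))/(-50665) = (((3 + 0)/(10 + 6) - 155)*(3/2))/(-50665) = ((3/16 - 155)*(3/2))*(-1/50665) = -2477/16*3/2*(-1/50665) = -7431/32*(-1/50665) = 7431/1621280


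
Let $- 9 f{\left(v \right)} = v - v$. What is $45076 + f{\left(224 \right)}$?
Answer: $45076$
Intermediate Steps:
$f{\left(v \right)} = 0$ ($f{\left(v \right)} = - \frac{v - v}{9} = \left(- \frac{1}{9}\right) 0 = 0$)
$45076 + f{\left(224 \right)} = 45076 + 0 = 45076$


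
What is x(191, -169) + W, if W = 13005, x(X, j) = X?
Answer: 13196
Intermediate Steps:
x(191, -169) + W = 191 + 13005 = 13196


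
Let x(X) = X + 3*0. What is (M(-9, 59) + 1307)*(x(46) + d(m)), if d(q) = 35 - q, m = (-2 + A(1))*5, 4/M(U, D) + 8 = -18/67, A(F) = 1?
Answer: 31123830/277 ≈ 1.1236e+5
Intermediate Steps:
M(U, D) = -134/277 (M(U, D) = 4/(-8 - 18/67) = 4/(-554/67) = 4*(-67/554) = -134/277)
x(X) = X (x(X) = X + 0 = X)
m = -5 (m = (-2 + 1)*5 = -1*5 = -5)
(M(-9, 59) + 1307)*(x(46) + d(m)) = (-134/277 + 1307)*(46 + (35 - 1*(-5))) = 361905*(46 + (35 + 5))/277 = 361905*(46 + 40)/277 = (361905/277)*86 = 31123830/277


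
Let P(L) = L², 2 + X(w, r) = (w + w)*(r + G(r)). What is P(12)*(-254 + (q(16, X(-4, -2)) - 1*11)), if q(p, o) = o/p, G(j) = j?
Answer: -37890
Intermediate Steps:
X(w, r) = -2 + 4*r*w (X(w, r) = -2 + (w + w)*(r + r) = -2 + (2*w)*(2*r) = -2 + 4*r*w)
P(12)*(-254 + (q(16, X(-4, -2)) - 1*11)) = 12²*(-254 + ((-2 + 4*(-2)*(-4))/16 - 1*11)) = 144*(-254 + ((-2 + 32)*(1/16) - 11)) = 144*(-254 + (30*(1/16) - 11)) = 144*(-254 + (15/8 - 11)) = 144*(-254 - 73/8) = 144*(-2105/8) = -37890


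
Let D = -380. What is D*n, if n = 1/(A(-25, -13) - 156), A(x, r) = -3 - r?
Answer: 190/73 ≈ 2.6027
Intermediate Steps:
n = -1/146 (n = 1/((-3 - 1*(-13)) - 156) = 1/((-3 + 13) - 156) = 1/(10 - 156) = 1/(-146) = -1/146 ≈ -0.0068493)
D*n = -380*(-1/146) = 190/73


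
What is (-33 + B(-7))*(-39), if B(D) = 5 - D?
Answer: 819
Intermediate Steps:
(-33 + B(-7))*(-39) = (-33 + (5 - 1*(-7)))*(-39) = (-33 + (5 + 7))*(-39) = (-33 + 12)*(-39) = -21*(-39) = 819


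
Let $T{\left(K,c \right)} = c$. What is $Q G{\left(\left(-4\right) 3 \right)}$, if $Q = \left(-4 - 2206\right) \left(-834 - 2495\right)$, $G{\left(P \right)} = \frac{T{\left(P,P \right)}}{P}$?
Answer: $7357090$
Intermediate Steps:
$G{\left(P \right)} = 1$ ($G{\left(P \right)} = \frac{P}{P} = 1$)
$Q = 7357090$ ($Q = \left(-2210\right) \left(-3329\right) = 7357090$)
$Q G{\left(\left(-4\right) 3 \right)} = 7357090 \cdot 1 = 7357090$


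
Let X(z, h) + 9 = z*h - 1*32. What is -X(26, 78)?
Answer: -1987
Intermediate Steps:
X(z, h) = -41 + h*z (X(z, h) = -9 + (z*h - 1*32) = -9 + (h*z - 32) = -9 + (-32 + h*z) = -41 + h*z)
-X(26, 78) = -(-41 + 78*26) = -(-41 + 2028) = -1*1987 = -1987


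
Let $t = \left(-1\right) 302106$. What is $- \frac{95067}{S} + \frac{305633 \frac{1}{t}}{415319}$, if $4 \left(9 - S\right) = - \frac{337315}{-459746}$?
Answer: $- \frac{21935568295906266413845}{2034318855556123374} \approx -10783.0$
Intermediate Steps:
$S = \frac{16213541}{1838984}$ ($S = 9 - \frac{\left(-337315\right) \frac{1}{-459746}}{4} = 9 - \frac{\left(-337315\right) \left(- \frac{1}{459746}\right)}{4} = 9 - \frac{337315}{1838984} = \frac{16213541}{1838984} \approx 8.8166$)
$t = -302106$
$- \frac{95067}{S} + \frac{305633 \frac{1}{t}}{415319} = - \frac{95067}{\frac{16213541}{1838984}} + \frac{305633 \frac{1}{-302106}}{415319} = \left(-95067\right) \frac{1838984}{16213541} + 305633 \left(- \frac{1}{302106}\right) \frac{1}{415319} = - \frac{174826691928}{16213541} - \frac{305633}{125470361814} = - \frac{21935568295906266413845}{2034318855556123374}$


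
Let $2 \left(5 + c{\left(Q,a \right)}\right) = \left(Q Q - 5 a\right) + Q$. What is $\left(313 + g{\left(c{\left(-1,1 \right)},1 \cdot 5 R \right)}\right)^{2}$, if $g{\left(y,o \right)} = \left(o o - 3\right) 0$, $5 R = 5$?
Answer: $97969$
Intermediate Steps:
$R = 1$ ($R = \frac{1}{5} \cdot 5 = 1$)
$c{\left(Q,a \right)} = -5 + \frac{Q}{2} + \frac{Q^{2}}{2} - \frac{5 a}{2}$ ($c{\left(Q,a \right)} = -5 + \frac{\left(Q Q - 5 a\right) + Q}{2} = -5 + \frac{\left(Q^{2} - 5 a\right) + Q}{2} = -5 + \frac{Q + Q^{2} - 5 a}{2} = -5 + \left(\frac{Q}{2} + \frac{Q^{2}}{2} - \frac{5 a}{2}\right) = -5 + \frac{Q}{2} + \frac{Q^{2}}{2} - \frac{5 a}{2}$)
$g{\left(y,o \right)} = 0$ ($g{\left(y,o \right)} = \left(o^{2} - 3\right) 0 = \left(-3 + o^{2}\right) 0 = 0$)
$\left(313 + g{\left(c{\left(-1,1 \right)},1 \cdot 5 R \right)}\right)^{2} = \left(313 + 0\right)^{2} = 313^{2} = 97969$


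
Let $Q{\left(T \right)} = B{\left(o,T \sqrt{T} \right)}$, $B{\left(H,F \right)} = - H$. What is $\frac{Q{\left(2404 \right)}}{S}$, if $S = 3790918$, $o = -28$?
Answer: $\frac{14}{1895459} \approx 7.3861 \cdot 10^{-6}$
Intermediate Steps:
$Q{\left(T \right)} = 28$ ($Q{\left(T \right)} = \left(-1\right) \left(-28\right) = 28$)
$\frac{Q{\left(2404 \right)}}{S} = \frac{28}{3790918} = 28 \cdot \frac{1}{3790918} = \frac{14}{1895459}$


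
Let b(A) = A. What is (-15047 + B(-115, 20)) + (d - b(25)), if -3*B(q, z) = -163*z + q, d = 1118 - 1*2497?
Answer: -15326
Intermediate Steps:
d = -1379 (d = 1118 - 2497 = -1379)
B(q, z) = -q/3 + 163*z/3 (B(q, z) = -(-163*z + q)/3 = -(q - 163*z)/3 = -q/3 + 163*z/3)
(-15047 + B(-115, 20)) + (d - b(25)) = (-15047 + (-1/3*(-115) + (163/3)*20)) + (-1379 - 1*25) = (-15047 + (115/3 + 3260/3)) + (-1379 - 25) = (-15047 + 1125) - 1404 = -13922 - 1404 = -15326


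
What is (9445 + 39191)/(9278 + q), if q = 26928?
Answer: 24318/18103 ≈ 1.3433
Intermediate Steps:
(9445 + 39191)/(9278 + q) = (9445 + 39191)/(9278 + 26928) = 48636/36206 = 48636*(1/36206) = 24318/18103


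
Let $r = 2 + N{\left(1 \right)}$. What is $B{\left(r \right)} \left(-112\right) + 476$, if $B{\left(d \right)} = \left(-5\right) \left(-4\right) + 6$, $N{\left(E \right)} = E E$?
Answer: $-2436$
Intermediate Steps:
$N{\left(E \right)} = E^{2}$
$r = 3$ ($r = 2 + 1^{2} = 2 + 1 = 3$)
$B{\left(d \right)} = 26$ ($B{\left(d \right)} = 20 + 6 = 26$)
$B{\left(r \right)} \left(-112\right) + 476 = 26 \left(-112\right) + 476 = -2912 + 476 = -2436$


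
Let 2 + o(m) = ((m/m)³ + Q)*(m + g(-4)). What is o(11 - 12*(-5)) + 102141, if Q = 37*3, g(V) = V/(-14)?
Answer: 110123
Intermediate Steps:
g(V) = -V/14 (g(V) = V*(-1/14) = -V/14)
Q = 111
o(m) = 30 + 112*m (o(m) = -2 + ((m/m)³ + 111)*(m - 1/14*(-4)) = -2 + (1³ + 111)*(m + 2/7) = -2 + (1 + 111)*(2/7 + m) = -2 + 112*(2/7 + m) = -2 + (32 + 112*m) = 30 + 112*m)
o(11 - 12*(-5)) + 102141 = (30 + 112*(11 - 12*(-5))) + 102141 = (30 + 112*(11 + 60)) + 102141 = (30 + 112*71) + 102141 = (30 + 7952) + 102141 = 7982 + 102141 = 110123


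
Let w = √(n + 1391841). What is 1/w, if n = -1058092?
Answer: √333749/333749 ≈ 0.0017310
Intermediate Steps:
w = √333749 (w = √(-1058092 + 1391841) = √333749 ≈ 577.71)
1/w = 1/(√333749) = √333749/333749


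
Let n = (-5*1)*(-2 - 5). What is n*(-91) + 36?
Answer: -3149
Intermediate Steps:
n = 35 (n = -5*(-7) = 35)
n*(-91) + 36 = 35*(-91) + 36 = -3185 + 36 = -3149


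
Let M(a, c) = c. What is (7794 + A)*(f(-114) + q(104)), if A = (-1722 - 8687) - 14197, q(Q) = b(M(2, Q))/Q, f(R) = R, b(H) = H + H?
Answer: 1882944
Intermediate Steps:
b(H) = 2*H
q(Q) = 2 (q(Q) = (2*Q)/Q = 2)
A = -24606 (A = -10409 - 14197 = -24606)
(7794 + A)*(f(-114) + q(104)) = (7794 - 24606)*(-114 + 2) = -16812*(-112) = 1882944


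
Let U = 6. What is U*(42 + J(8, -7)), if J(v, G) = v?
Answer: 300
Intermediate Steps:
U*(42 + J(8, -7)) = 6*(42 + 8) = 6*50 = 300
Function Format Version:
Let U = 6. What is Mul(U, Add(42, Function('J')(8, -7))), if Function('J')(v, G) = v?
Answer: 300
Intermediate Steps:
Mul(U, Add(42, Function('J')(8, -7))) = Mul(6, Add(42, 8)) = Mul(6, 50) = 300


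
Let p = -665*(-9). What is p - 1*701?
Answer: 5284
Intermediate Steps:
p = 5985
p - 1*701 = 5985 - 1*701 = 5985 - 701 = 5284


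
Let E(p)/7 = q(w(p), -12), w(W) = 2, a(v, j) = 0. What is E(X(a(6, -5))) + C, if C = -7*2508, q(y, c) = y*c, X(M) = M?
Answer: -17724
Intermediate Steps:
q(y, c) = c*y
E(p) = -168 (E(p) = 7*(-12*2) = 7*(-24) = -168)
C = -17556
E(X(a(6, -5))) + C = -168 - 17556 = -17724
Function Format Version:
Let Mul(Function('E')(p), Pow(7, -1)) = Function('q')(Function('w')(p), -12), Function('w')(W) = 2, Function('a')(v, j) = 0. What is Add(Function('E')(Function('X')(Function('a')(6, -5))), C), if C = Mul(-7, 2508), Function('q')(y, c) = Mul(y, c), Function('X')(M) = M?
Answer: -17724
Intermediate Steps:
Function('q')(y, c) = Mul(c, y)
Function('E')(p) = -168 (Function('E')(p) = Mul(7, Mul(-12, 2)) = Mul(7, -24) = -168)
C = -17556
Add(Function('E')(Function('X')(Function('a')(6, -5))), C) = Add(-168, -17556) = -17724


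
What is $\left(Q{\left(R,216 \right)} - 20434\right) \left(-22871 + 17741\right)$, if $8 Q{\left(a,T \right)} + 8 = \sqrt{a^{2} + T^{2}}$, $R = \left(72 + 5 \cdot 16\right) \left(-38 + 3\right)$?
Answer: $104831550 - 5130 \sqrt{442954} \approx 1.0142 \cdot 10^{8}$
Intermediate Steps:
$R = -5320$ ($R = \left(72 + 80\right) \left(-35\right) = 152 \left(-35\right) = -5320$)
$Q{\left(a,T \right)} = -1 + \frac{\sqrt{T^{2} + a^{2}}}{8}$ ($Q{\left(a,T \right)} = -1 + \frac{\sqrt{a^{2} + T^{2}}}{8} = -1 + \frac{\sqrt{T^{2} + a^{2}}}{8}$)
$\left(Q{\left(R,216 \right)} - 20434\right) \left(-22871 + 17741\right) = \left(\left(-1 + \frac{\sqrt{216^{2} + \left(-5320\right)^{2}}}{8}\right) - 20434\right) \left(-22871 + 17741\right) = \left(\left(-1 + \frac{\sqrt{46656 + 28302400}}{8}\right) - 20434\right) \left(-5130\right) = \left(\left(-1 + \frac{\sqrt{28349056}}{8}\right) - 20434\right) \left(-5130\right) = \left(\left(-1 + \frac{8 \sqrt{442954}}{8}\right) - 20434\right) \left(-5130\right) = \left(\left(-1 + \sqrt{442954}\right) - 20434\right) \left(-5130\right) = \left(-20435 + \sqrt{442954}\right) \left(-5130\right) = 104831550 - 5130 \sqrt{442954}$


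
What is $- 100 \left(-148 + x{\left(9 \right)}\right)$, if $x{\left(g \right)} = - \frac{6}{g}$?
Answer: $\frac{44600}{3} \approx 14867.0$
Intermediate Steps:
$- 100 \left(-148 + x{\left(9 \right)}\right) = - 100 \left(-148 - \frac{6}{9}\right) = - 100 \left(-148 - \frac{2}{3}\right) = \left(-100\right) \left(- \frac{446}{3}\right) = \frac{44600}{3}$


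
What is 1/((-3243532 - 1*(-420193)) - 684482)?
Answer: -1/3507821 ≈ -2.8508e-7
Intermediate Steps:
1/((-3243532 - 1*(-420193)) - 684482) = 1/((-3243532 + 420193) - 684482) = 1/(-2823339 - 684482) = 1/(-3507821) = -1/3507821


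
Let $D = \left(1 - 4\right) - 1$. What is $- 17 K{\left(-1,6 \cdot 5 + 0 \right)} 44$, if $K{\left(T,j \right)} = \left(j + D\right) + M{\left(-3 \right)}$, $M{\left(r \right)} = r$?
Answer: $-17204$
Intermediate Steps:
$D = -4$ ($D = \left(1 - 4\right) - 1 = -3 - 1 = -4$)
$K{\left(T,j \right)} = -7 + j$ ($K{\left(T,j \right)} = \left(j - 4\right) - 3 = \left(-4 + j\right) - 3 = -7 + j$)
$- 17 K{\left(-1,6 \cdot 5 + 0 \right)} 44 = - 17 \left(-7 + \left(6 \cdot 5 + 0\right)\right) 44 = - 17 \left(-7 + \left(30 + 0\right)\right) 44 = - 17 \left(-7 + 30\right) 44 = \left(-17\right) 23 \cdot 44 = \left(-391\right) 44 = -17204$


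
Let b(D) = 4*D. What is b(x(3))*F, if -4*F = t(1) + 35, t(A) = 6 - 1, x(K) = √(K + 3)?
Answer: -40*√6 ≈ -97.980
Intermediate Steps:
x(K) = √(3 + K)
t(A) = 5
F = -10 (F = -(5 + 35)/4 = -¼*40 = -10)
b(x(3))*F = (4*√(3 + 3))*(-10) = (4*√6)*(-10) = -40*√6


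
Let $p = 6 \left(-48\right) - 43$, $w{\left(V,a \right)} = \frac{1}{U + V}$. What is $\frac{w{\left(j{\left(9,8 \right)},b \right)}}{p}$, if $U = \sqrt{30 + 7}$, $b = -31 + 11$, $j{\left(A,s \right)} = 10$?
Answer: $- \frac{10}{20853} + \frac{\sqrt{37}}{20853} \approx -0.00018785$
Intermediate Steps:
$b = -20$
$U = \sqrt{37} \approx 6.0828$
$w{\left(V,a \right)} = \frac{1}{V + \sqrt{37}}$ ($w{\left(V,a \right)} = \frac{1}{\sqrt{37} + V} = \frac{1}{V + \sqrt{37}}$)
$p = -331$ ($p = -288 - 43 = -331$)
$\frac{w{\left(j{\left(9,8 \right)},b \right)}}{p} = \frac{1}{\left(10 + \sqrt{37}\right) \left(-331\right)} = \frac{1}{10 + \sqrt{37}} \left(- \frac{1}{331}\right) = - \frac{1}{331 \left(10 + \sqrt{37}\right)}$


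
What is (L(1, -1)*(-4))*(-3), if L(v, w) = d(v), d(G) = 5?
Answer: 60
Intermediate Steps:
L(v, w) = 5
(L(1, -1)*(-4))*(-3) = (5*(-4))*(-3) = -20*(-3) = 60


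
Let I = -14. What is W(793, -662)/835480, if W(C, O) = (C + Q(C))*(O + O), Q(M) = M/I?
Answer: -3412279/2924180 ≈ -1.1669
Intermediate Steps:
Q(M) = -M/14 (Q(M) = M/(-14) = M*(-1/14) = -M/14)
W(C, O) = 13*C*O/7 (W(C, O) = (C - C/14)*(O + O) = (13*C/14)*(2*O) = 13*C*O/7)
W(793, -662)/835480 = ((13/7)*793*(-662))/835480 = -6824558/7*1/835480 = -3412279/2924180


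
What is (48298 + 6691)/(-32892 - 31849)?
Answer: -54989/64741 ≈ -0.84937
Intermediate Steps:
(48298 + 6691)/(-32892 - 31849) = 54989/(-64741) = 54989*(-1/64741) = -54989/64741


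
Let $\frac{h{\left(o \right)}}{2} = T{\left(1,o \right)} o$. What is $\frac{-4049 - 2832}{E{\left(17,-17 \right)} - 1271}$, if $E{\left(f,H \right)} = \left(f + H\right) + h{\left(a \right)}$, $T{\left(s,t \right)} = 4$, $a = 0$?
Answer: $\frac{6881}{1271} \approx 5.4138$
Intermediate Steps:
$h{\left(o \right)} = 8 o$ ($h{\left(o \right)} = 2 \cdot 4 o = 8 o$)
$E{\left(f,H \right)} = H + f$ ($E{\left(f,H \right)} = \left(f + H\right) + 8 \cdot 0 = \left(H + f\right) + 0 = H + f$)
$\frac{-4049 - 2832}{E{\left(17,-17 \right)} - 1271} = \frac{-4049 - 2832}{\left(-17 + 17\right) - 1271} = - \frac{6881}{0 - 1271} = - \frac{6881}{-1271} = \left(-6881\right) \left(- \frac{1}{1271}\right) = \frac{6881}{1271}$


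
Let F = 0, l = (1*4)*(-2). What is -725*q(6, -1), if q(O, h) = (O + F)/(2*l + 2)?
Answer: 2175/7 ≈ 310.71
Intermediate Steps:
l = -8 (l = 4*(-2) = -8)
q(O, h) = -O/14 (q(O, h) = (O + 0)/(2*(-8) + 2) = O/(-16 + 2) = O/(-14) = O*(-1/14) = -O/14)
-725*q(6, -1) = -(-725)*6/14 = -725*(-3/7) = 2175/7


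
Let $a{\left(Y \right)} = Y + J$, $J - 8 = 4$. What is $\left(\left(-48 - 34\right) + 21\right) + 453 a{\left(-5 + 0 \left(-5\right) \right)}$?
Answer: $3110$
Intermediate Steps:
$J = 12$ ($J = 8 + 4 = 12$)
$a{\left(Y \right)} = 12 + Y$ ($a{\left(Y \right)} = Y + 12 = 12 + Y$)
$\left(\left(-48 - 34\right) + 21\right) + 453 a{\left(-5 + 0 \left(-5\right) \right)} = \left(\left(-48 - 34\right) + 21\right) + 453 \left(12 + \left(-5 + 0 \left(-5\right)\right)\right) = \left(-82 + 21\right) + 453 \left(12 + \left(-5 + 0\right)\right) = -61 + 453 \left(12 - 5\right) = -61 + 453 \cdot 7 = -61 + 3171 = 3110$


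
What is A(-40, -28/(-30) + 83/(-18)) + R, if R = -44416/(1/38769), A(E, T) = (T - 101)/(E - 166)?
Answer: -31925210770739/18540 ≈ -1.7220e+9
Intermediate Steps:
A(E, T) = (-101 + T)/(-166 + E)
R = -1721963904 (R = -44416/1/38769 = -44416*38769 = -1721963904)
A(-40, -28/(-30) + 83/(-18)) + R = (-101 + (-28/(-30) + 83/(-18)))/(-166 - 40) - 1721963904 = (-101 + (-28*(-1/30) + 83*(-1/18)))/(-206) - 1721963904 = -(-101 + (14/15 - 83/18))/206 - 1721963904 = -(-101 - 331/90)/206 - 1721963904 = -1/206*(-9421/90) - 1721963904 = 9421/18540 - 1721963904 = -31925210770739/18540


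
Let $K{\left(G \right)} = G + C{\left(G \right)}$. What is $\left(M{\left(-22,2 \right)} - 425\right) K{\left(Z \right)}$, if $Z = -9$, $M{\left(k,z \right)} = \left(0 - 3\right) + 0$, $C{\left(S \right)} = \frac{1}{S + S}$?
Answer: $\frac{34882}{9} \approx 3875.8$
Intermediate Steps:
$C{\left(S \right)} = \frac{1}{2 S}$
$M{\left(k,z \right)} = -3$ ($M{\left(k,z \right)} = -3 + 0 = -3$)
$K{\left(G \right)} = G + \frac{1}{2 G}$
$\left(M{\left(-22,2 \right)} - 425\right) K{\left(Z \right)} = \left(-3 - 425\right) \left(-9 + \frac{1}{2 \left(-9\right)}\right) = - 428 \left(-9 + \frac{1}{2} \left(- \frac{1}{9}\right)\right) = - 428 \left(-9 - \frac{1}{18}\right) = \left(-428\right) \left(- \frac{163}{18}\right) = \frac{34882}{9}$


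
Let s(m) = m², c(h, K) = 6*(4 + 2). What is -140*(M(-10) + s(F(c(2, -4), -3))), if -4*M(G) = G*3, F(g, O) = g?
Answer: -182490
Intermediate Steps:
c(h, K) = 36 (c(h, K) = 6*6 = 36)
M(G) = -3*G/4 (M(G) = -G*3/4 = -3*G/4)
-140*(M(-10) + s(F(c(2, -4), -3))) = -140*(-¾*(-10) + 36²) = -140*(15/2 + 1296) = -140*2607/2 = -182490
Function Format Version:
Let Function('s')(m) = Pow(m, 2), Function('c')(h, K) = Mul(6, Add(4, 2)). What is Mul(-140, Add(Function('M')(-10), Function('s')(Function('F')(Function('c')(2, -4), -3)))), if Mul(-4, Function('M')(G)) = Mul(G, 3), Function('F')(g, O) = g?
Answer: -182490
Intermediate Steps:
Function('c')(h, K) = 36 (Function('c')(h, K) = Mul(6, 6) = 36)
Function('M')(G) = Mul(Rational(-3, 4), G) (Function('M')(G) = Mul(Rational(-1, 4), Mul(G, 3)) = Mul(Rational(-1, 4), Mul(3, G)) = Mul(Rational(-3, 4), G))
Mul(-140, Add(Function('M')(-10), Function('s')(Function('F')(Function('c')(2, -4), -3)))) = Mul(-140, Add(Mul(Rational(-3, 4), -10), Pow(36, 2))) = Mul(-140, Add(Rational(15, 2), 1296)) = Mul(-140, Rational(2607, 2)) = -182490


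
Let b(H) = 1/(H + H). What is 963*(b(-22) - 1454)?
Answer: -61609851/44 ≈ -1.4002e+6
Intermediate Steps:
b(H) = 1/(2*H)
963*(b(-22) - 1454) = 963*((1/2)/(-22) - 1454) = 963*((1/2)*(-1/22) - 1454) = 963*(-1/44 - 1454) = 963*(-63977/44) = -61609851/44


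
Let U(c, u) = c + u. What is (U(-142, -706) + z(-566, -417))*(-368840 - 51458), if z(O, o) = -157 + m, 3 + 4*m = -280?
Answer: 904271147/2 ≈ 4.5214e+8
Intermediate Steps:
m = -283/4 (m = -¾ + (¼)*(-280) = -¾ - 70 = -283/4 ≈ -70.750)
z(O, o) = -911/4 (z(O, o) = -157 - 283/4 = -911/4)
(U(-142, -706) + z(-566, -417))*(-368840 - 51458) = ((-142 - 706) - 911/4)*(-368840 - 51458) = (-848 - 911/4)*(-420298) = -4303/4*(-420298) = 904271147/2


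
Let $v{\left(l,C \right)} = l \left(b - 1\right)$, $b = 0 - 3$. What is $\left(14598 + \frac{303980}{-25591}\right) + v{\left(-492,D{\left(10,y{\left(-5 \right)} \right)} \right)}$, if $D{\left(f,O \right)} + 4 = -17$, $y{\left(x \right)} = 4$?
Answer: $\frac{423636526}{25591} \approx 16554.0$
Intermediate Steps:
$b = -3$
$D{\left(f,O \right)} = -21$ ($D{\left(f,O \right)} = -4 - 17 = -21$)
$v{\left(l,C \right)} = - 4 l$ ($v{\left(l,C \right)} = l \left(-3 - 1\right) = l \left(-4\right) = - 4 l$)
$\left(14598 + \frac{303980}{-25591}\right) + v{\left(-492,D{\left(10,y{\left(-5 \right)} \right)} \right)} = \left(14598 + \frac{303980}{-25591}\right) - -1968 = \left(14598 + 303980 \left(- \frac{1}{25591}\right)\right) + 1968 = \left(14598 - \frac{303980}{25591}\right) + 1968 = \frac{373273438}{25591} + 1968 = \frac{423636526}{25591}$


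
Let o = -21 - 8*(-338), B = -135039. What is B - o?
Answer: -137722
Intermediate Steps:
o = 2683 (o = -21 + 2704 = 2683)
B - o = -135039 - 1*2683 = -135039 - 2683 = -137722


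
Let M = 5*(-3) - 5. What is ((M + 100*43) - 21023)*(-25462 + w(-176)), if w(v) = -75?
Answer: 427565991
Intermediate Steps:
M = -20 (M = -15 - 5 = -20)
((M + 100*43) - 21023)*(-25462 + w(-176)) = ((-20 + 100*43) - 21023)*(-25462 - 75) = ((-20 + 4300) - 21023)*(-25537) = (4280 - 21023)*(-25537) = -16743*(-25537) = 427565991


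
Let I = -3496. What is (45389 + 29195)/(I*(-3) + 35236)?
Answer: 18646/11431 ≈ 1.6312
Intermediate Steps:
(45389 + 29195)/(I*(-3) + 35236) = (45389 + 29195)/(-3496*(-3) + 35236) = 74584/(10488 + 35236) = 74584/45724 = 74584*(1/45724) = 18646/11431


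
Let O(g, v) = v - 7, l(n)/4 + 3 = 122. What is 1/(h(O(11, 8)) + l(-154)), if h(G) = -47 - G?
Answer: 1/428 ≈ 0.0023364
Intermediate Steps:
l(n) = 476 (l(n) = -12 + 4*122 = -12 + 488 = 476)
O(g, v) = -7 + v
1/(h(O(11, 8)) + l(-154)) = 1/((-47 - (-7 + 8)) + 476) = 1/((-47 - 1*1) + 476) = 1/((-47 - 1) + 476) = 1/(-48 + 476) = 1/428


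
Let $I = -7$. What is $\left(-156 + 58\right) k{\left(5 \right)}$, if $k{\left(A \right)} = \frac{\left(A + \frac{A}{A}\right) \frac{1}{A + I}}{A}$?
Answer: $\frac{294}{5} \approx 58.8$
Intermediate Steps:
$k{\left(A \right)} = \frac{1 + A}{A \left(-7 + A\right)}$ ($k{\left(A \right)} = \frac{\left(A + \frac{A}{A}\right) \frac{1}{A - 7}}{A} = \frac{\left(A + 1\right) \frac{1}{-7 + A}}{A} = \frac{\left(1 + A\right) \frac{1}{-7 + A}}{A} = \frac{\frac{1}{-7 + A} \left(1 + A\right)}{A} = \frac{1 + A}{A \left(-7 + A\right)}$)
$\left(-156 + 58\right) k{\left(5 \right)} = \left(-156 + 58\right) \frac{1 + 5}{5 \left(-7 + 5\right)} = - 98 \cdot \frac{1}{5} \frac{1}{-2} \cdot 6 = - 98 \cdot \frac{1}{5} \left(- \frac{1}{2}\right) 6 = \left(-98\right) \left(- \frac{3}{5}\right) = \frac{294}{5}$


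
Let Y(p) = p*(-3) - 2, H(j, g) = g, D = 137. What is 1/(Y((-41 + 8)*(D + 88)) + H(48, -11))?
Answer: 1/22262 ≈ 4.4920e-5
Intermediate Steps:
Y(p) = -2 - 3*p (Y(p) = -3*p - 2 = -2 - 3*p)
1/(Y((-41 + 8)*(D + 88)) + H(48, -11)) = 1/((-2 - 3*(-41 + 8)*(137 + 88)) - 11) = 1/((-2 - (-99)*225) - 11) = 1/((-2 - 3*(-7425)) - 11) = 1/((-2 + 22275) - 11) = 1/(22273 - 11) = 1/22262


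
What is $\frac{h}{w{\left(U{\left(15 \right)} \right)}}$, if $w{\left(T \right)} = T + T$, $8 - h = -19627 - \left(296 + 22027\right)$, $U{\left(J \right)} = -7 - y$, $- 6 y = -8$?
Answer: $- \frac{62937}{25} \approx -2517.5$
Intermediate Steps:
$y = \frac{4}{3}$ ($y = \left(- \frac{1}{6}\right) \left(-8\right) = \frac{4}{3} \approx 1.3333$)
$U{\left(J \right)} = - \frac{25}{3}$ ($U{\left(J \right)} = -7 - \frac{4}{3} = - \frac{25}{3}$)
$h = 41958$ ($h = 8 - \left(-19627 - \left(296 + 22027\right)\right) = 8 - \left(-19627 - 22323\right) = 8 - -41950 = 8 + 41950 = 41958$)
$w{\left(T \right)} = 2 T$
$\frac{h}{w{\left(U{\left(15 \right)} \right)}} = \frac{41958}{2 \left(- \frac{25}{3}\right)} = \frac{41958}{- \frac{50}{3}} = 41958 \left(- \frac{3}{50}\right) = - \frac{62937}{25}$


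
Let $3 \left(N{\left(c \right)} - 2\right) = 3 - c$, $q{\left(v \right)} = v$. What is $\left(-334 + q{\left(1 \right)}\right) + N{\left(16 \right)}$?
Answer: $- \frac{1006}{3} \approx -335.33$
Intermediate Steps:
$N{\left(c \right)} = 3 - \frac{c}{3}$ ($N{\left(c \right)} = 2 + \frac{3 - c}{3} = 2 - \left(-1 + \frac{c}{3}\right) = 3 - \frac{c}{3}$)
$\left(-334 + q{\left(1 \right)}\right) + N{\left(16 \right)} = \left(-334 + 1\right) + \left(3 - \frac{16}{3}\right) = -333 + \left(3 - \frac{16}{3}\right) = -333 - \frac{7}{3} = - \frac{1006}{3}$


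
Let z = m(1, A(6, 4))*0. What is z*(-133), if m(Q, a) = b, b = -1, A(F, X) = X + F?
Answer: 0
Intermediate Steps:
A(F, X) = F + X
m(Q, a) = -1
z = 0 (z = -1*0 = 0)
z*(-133) = 0*(-133) = 0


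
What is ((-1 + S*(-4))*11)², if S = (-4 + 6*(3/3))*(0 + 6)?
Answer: 290521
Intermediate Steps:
S = 12 (S = (-4 + 6*(3*(⅓)))*6 = (-4 + 6*1)*6 = (-4 + 6)*6 = 2*6 = 12)
((-1 + S*(-4))*11)² = ((-1 + 12*(-4))*11)² = ((-1 - 48)*11)² = (-49*11)² = (-539)² = 290521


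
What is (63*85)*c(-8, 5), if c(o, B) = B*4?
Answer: 107100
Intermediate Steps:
c(o, B) = 4*B
(63*85)*c(-8, 5) = (63*85)*(4*5) = 5355*20 = 107100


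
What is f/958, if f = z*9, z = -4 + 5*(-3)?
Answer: -171/958 ≈ -0.17850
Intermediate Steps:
z = -19 (z = -4 - 15 = -19)
f = -171 (f = -19*9 = -171)
f/958 = -171/958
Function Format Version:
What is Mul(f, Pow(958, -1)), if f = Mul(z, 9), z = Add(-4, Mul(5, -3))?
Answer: Rational(-171, 958) ≈ -0.17850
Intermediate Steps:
z = -19 (z = Add(-4, -15) = -19)
f = -171 (f = Mul(-19, 9) = -171)
Mul(f, Pow(958, -1)) = Mul(-171, Pow(958, -1)) = Mul(-171, Rational(1, 958)) = Rational(-171, 958)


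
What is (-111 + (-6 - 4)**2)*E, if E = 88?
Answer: -968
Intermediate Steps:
(-111 + (-6 - 4)**2)*E = (-111 + (-6 - 4)**2)*88 = (-111 + (-10)**2)*88 = (-111 + 100)*88 = -11*88 = -968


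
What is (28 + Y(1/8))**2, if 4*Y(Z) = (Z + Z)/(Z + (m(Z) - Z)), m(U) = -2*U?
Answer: 12321/16 ≈ 770.06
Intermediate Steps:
Y(Z) = -1/4 (Y(Z) = ((Z + Z)/(Z + (-2*Z - Z)))/4 = ((2*Z)/(Z - 3*Z))/4 = ((2*Z)/((-2*Z)))/4 = ((2*Z)*(-1/(2*Z)))/4 = (1/4)*(-1) = -1/4)
(28 + Y(1/8))**2 = (28 - 1/4)**2 = (111/4)**2 = 12321/16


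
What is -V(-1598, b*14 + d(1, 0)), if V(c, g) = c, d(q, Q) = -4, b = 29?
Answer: 1598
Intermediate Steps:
-V(-1598, b*14 + d(1, 0)) = -1*(-1598) = 1598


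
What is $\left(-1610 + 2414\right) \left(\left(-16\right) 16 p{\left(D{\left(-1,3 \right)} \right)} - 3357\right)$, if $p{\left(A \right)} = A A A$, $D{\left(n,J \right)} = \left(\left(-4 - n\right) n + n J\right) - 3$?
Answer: $2858220$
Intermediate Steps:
$D{\left(n,J \right)} = -3 + J n + n \left(-4 - n\right)$ ($D{\left(n,J \right)} = \left(n \left(-4 - n\right) + J n\right) - 3 = \left(J n + n \left(-4 - n\right)\right) - 3 = -3 + J n + n \left(-4 - n\right)$)
$p{\left(A \right)} = A^{3}$ ($p{\left(A \right)} = A^{2} A = A^{3}$)
$\left(-1610 + 2414\right) \left(\left(-16\right) 16 p{\left(D{\left(-1,3 \right)} \right)} - 3357\right) = \left(-1610 + 2414\right) \left(\left(-16\right) 16 \left(-3 - \left(-1\right)^{2} - -4 + 3 \left(-1\right)\right)^{3} - 3357\right) = 804 \left(- 256 \left(-3 - 1 + 4 - 3\right)^{3} - 3357\right) = 804 \left(- 256 \left(-3\right)^{3} - 3357\right) = 804 \left(\left(-256\right) \left(-27\right) - 3357\right) = 804 \left(6912 - 3357\right) = 804 \cdot 3555 = 2858220$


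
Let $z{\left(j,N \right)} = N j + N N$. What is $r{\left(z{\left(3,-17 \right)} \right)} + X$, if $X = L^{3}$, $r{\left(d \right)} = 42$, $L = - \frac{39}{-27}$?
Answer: $\frac{32815}{729} \approx 45.014$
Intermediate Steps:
$z{\left(j,N \right)} = N^{2} + N j$ ($z{\left(j,N \right)} = N j + N^{2} = N^{2} + N j$)
$L = \frac{13}{9}$ ($L = \left(-39\right) \left(- \frac{1}{27}\right) = \frac{13}{9} \approx 1.4444$)
$X = \frac{2197}{729}$ ($X = \left(\frac{13}{9}\right)^{3} = \frac{2197}{729} \approx 3.0137$)
$r{\left(z{\left(3,-17 \right)} \right)} + X = 42 + \frac{2197}{729} = \frac{32815}{729}$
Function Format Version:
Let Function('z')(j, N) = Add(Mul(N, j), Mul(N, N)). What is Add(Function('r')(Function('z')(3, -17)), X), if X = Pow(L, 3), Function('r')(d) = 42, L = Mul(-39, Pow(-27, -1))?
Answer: Rational(32815, 729) ≈ 45.014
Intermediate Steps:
Function('z')(j, N) = Add(Pow(N, 2), Mul(N, j)) (Function('z')(j, N) = Add(Mul(N, j), Pow(N, 2)) = Add(Pow(N, 2), Mul(N, j)))
L = Rational(13, 9) (L = Mul(-39, Rational(-1, 27)) = Rational(13, 9) ≈ 1.4444)
X = Rational(2197, 729) (X = Pow(Rational(13, 9), 3) = Rational(2197, 729) ≈ 3.0137)
Add(Function('r')(Function('z')(3, -17)), X) = Add(42, Rational(2197, 729)) = Rational(32815, 729)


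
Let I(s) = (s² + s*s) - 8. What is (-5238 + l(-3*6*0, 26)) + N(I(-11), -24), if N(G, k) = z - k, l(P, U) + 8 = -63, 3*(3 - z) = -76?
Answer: -15770/3 ≈ -5256.7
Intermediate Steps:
z = 85/3 (z = 3 - ⅓*(-76) = 3 + 76/3 = 85/3 ≈ 28.333)
I(s) = -8 + 2*s² (I(s) = (s² + s²) - 8 = 2*s² - 8 = -8 + 2*s²)
l(P, U) = -71 (l(P, U) = -8 - 63 = -71)
N(G, k) = 85/3 - k
(-5238 + l(-3*6*0, 26)) + N(I(-11), -24) = (-5238 - 71) + (85/3 - 1*(-24)) = -5309 + (85/3 + 24) = -5309 + 157/3 = -15770/3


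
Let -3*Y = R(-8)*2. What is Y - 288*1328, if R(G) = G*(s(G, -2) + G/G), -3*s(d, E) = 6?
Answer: -1147408/3 ≈ -3.8247e+5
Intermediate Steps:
s(d, E) = -2 (s(d, E) = -⅓*6 = -2)
R(G) = -G (R(G) = G*(-2 + G/G) = G*(-2 + 1) = G*(-1) = -G)
Y = -16/3 (Y = -(-1*(-8))*2/3 = -8*2/3 = -⅓*16 = -16/3 ≈ -5.3333)
Y - 288*1328 = -16/3 - 288*1328 = -16/3 - 382464 = -1147408/3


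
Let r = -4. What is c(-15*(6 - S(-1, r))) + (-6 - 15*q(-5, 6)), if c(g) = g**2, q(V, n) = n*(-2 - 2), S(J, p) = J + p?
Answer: 27579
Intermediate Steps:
q(V, n) = -4*n (q(V, n) = n*(-4) = -4*n)
c(-15*(6 - S(-1, r))) + (-6 - 15*q(-5, 6)) = (-15*(6 - (-1 - 4)))**2 + (-6 - (-60)*6) = (-15*(6 - 1*(-5)))**2 + (-6 - 15*(-24)) = (-15*(6 + 5))**2 + (-6 + 360) = (-15*11)**2 + 354 = (-165)**2 + 354 = 27225 + 354 = 27579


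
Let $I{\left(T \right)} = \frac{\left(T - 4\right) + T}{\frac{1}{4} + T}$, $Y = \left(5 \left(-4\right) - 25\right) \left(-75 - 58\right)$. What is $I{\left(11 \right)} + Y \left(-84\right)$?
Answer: $- \frac{2513692}{5} \approx -5.0274 \cdot 10^{5}$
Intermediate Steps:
$Y = 5985$ ($Y = \left(-20 - 25\right) \left(-133\right) = \left(-45\right) \left(-133\right) = 5985$)
$I{\left(T \right)} = \frac{-4 + 2 T}{\frac{1}{4} + T}$ ($I{\left(T \right)} = \frac{\left(-4 + T\right) + T}{\frac{1}{4} + T} = \frac{-4 + 2 T}{\frac{1}{4} + T}$)
$I{\left(11 \right)} + Y \left(-84\right) = \frac{8 \left(-2 + 11\right)}{1 + 4 \cdot 11} + 5985 \left(-84\right) = 8 \frac{1}{1 + 44} \cdot 9 - 502740 = 8 \cdot \frac{1}{45} \cdot 9 - 502740 = \frac{8}{5} - 502740 = - \frac{2513692}{5}$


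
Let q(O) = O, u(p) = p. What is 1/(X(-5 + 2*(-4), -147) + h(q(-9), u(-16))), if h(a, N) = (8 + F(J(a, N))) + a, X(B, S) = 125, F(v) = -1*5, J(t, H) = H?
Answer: 1/119 ≈ 0.0084034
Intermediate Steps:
F(v) = -5
h(a, N) = 3 + a (h(a, N) = (8 - 5) + a = 3 + a)
1/(X(-5 + 2*(-4), -147) + h(q(-9), u(-16))) = 1/(125 + (3 - 9)) = 1/(125 - 6) = 1/119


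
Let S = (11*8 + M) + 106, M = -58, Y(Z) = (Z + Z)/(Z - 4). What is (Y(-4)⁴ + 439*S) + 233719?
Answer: 293424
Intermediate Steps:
Y(Z) = 2*Z/(-4 + Z) (Y(Z) = (2*Z)/(-4 + Z) = 2*Z/(-4 + Z))
S = 136 (S = (11*8 - 58) + 106 = (88 - 58) + 106 = 30 + 106 = 136)
(Y(-4)⁴ + 439*S) + 233719 = ((2*(-4)/(-4 - 4))⁴ + 439*136) + 233719 = ((2*(-4)/(-8))⁴ + 59704) + 233719 = ((2*(-4)*(-⅛))⁴ + 59704) + 233719 = (1⁴ + 59704) + 233719 = (1 + 59704) + 233719 = 59705 + 233719 = 293424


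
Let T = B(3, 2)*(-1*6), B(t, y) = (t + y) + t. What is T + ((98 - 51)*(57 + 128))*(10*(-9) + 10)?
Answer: -695648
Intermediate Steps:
B(t, y) = y + 2*t
T = -48 (T = (2 + 2*3)*(-1*6) = (2 + 6)*(-6) = 8*(-6) = -48)
T + ((98 - 51)*(57 + 128))*(10*(-9) + 10) = -48 + ((98 - 51)*(57 + 128))*(10*(-9) + 10) = -48 + (47*185)*(-90 + 10) = -48 + 8695*(-80) = -48 - 695600 = -695648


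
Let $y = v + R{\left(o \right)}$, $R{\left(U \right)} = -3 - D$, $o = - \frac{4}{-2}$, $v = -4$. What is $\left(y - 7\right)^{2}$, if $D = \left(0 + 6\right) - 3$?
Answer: $289$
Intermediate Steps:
$o = 2$ ($o = \left(-4\right) \left(- \frac{1}{2}\right) = 2$)
$D = 3$ ($D = 6 - 3 = 3$)
$R{\left(U \right)} = -6$ ($R{\left(U \right)} = -3 - 3 = -6$)
$y = -10$ ($y = -4 - 6 = -10$)
$\left(y - 7\right)^{2} = \left(-10 - 7\right)^{2} = \left(-17\right)^{2} = 289$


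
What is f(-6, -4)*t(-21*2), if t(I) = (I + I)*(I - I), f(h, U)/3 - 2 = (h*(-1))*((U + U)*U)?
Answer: 0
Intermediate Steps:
f(h, U) = 6 - 6*h*U**2 (f(h, U) = 6 + 3*((h*(-1))*((U + U)*U)) = 6 + 3*((-h)*((2*U)*U)) = 6 + 3*((-h)*(2*U**2)) = 6 + 3*(-2*h*U**2) = 6 - 6*h*U**2)
t(I) = 0 (t(I) = (2*I)*0 = 0)
f(-6, -4)*t(-21*2) = (6 - 6*(-6)*(-4)**2)*0 = (6 - 6*(-6)*16)*0 = (6 + 576)*0 = 582*0 = 0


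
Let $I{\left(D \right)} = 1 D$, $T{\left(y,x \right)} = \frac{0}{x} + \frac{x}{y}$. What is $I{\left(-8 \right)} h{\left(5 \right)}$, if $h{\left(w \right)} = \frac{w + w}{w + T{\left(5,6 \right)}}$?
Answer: $- \frac{400}{31} \approx -12.903$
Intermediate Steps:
$T{\left(y,x \right)} = \frac{x}{y}$ ($T{\left(y,x \right)} = 0 + \frac{x}{y} = \frac{x}{y}$)
$h{\left(w \right)} = \frac{2 w}{\frac{6}{5} + w}$ ($h{\left(w \right)} = \frac{w + w}{w + \frac{6}{5}} = \frac{2 w}{w + 6 \cdot \frac{1}{5}} = \frac{2 w}{w + \frac{6}{5}} = \frac{2 w}{\frac{6}{5} + w}$)
$I{\left(D \right)} = D$
$I{\left(-8 \right)} h{\left(5 \right)} = - 8 \cdot 10 \cdot 5 \frac{1}{6 + 5 \cdot 5} = - 8 \cdot 10 \cdot 5 \frac{1}{6 + 25} = - 8 \cdot 10 \cdot 5 \cdot \frac{1}{31} = \left(-8\right) \frac{50}{31} = - \frac{400}{31}$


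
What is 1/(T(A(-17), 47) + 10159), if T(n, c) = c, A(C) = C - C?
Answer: 1/10206 ≈ 9.7982e-5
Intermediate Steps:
A(C) = 0
1/(T(A(-17), 47) + 10159) = 1/(47 + 10159) = 1/10206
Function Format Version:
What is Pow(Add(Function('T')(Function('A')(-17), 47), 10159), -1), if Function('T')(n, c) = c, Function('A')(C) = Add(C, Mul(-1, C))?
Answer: Rational(1, 10206) ≈ 9.7982e-5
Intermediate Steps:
Function('A')(C) = 0
Pow(Add(Function('T')(Function('A')(-17), 47), 10159), -1) = Pow(Add(47, 10159), -1) = Pow(10206, -1) = Rational(1, 10206)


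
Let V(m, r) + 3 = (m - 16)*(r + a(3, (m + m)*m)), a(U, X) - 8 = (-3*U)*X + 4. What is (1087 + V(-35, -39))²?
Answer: 1270153794121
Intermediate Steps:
a(U, X) = 12 - 3*U*X (a(U, X) = 8 + ((-3*U)*X + 4) = 8 + (-3*U*X + 4) = 8 + (4 - 3*U*X) = 12 - 3*U*X)
V(m, r) = -3 + (-16 + m)*(12 + r - 18*m²) (V(m, r) = -3 + (m - 16)*(r + (12 - 3*3*(m + m)*m)) = -3 + (-16 + m)*(r + (12 - 3*3*(2*m)*m)) = -3 + (-16 + m)*(r + (12 - 3*3*2*m²)) = -3 + (-16 + m)*(r + (12 - 18*m²)) = -3 + (-16 + m)*(12 + r - 18*m²))
(1087 + V(-35, -39))² = (1087 + (-195 - 18*(-35)³ - 16*(-39) + 12*(-35) + 288*(-35)² - 35*(-39)))² = (1087 + (-195 - 18*(-42875) + 624 - 420 + 288*1225 + 1365))² = (1087 + (-195 + 771750 + 624 - 420 + 352800 + 1365))² = (1087 + 1125924)² = 1127011² = 1270153794121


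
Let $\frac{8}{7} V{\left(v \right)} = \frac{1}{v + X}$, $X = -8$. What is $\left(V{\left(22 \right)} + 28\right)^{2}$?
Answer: $\frac{201601}{256} \approx 787.5$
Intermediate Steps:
$V{\left(v \right)} = \frac{7}{8 \left(-8 + v\right)}$ ($V{\left(v \right)} = \frac{7}{8 \left(v - 8\right)} = \frac{7}{8 \left(-8 + v\right)}$)
$\left(V{\left(22 \right)} + 28\right)^{2} = \left(\frac{7}{8 \left(-8 + 22\right)} + 28\right)^{2} = \left(\frac{7}{8 \cdot 14} + 28\right)^{2} = \left(\frac{7}{8} \cdot \frac{1}{14} + 28\right)^{2} = \left(\frac{1}{16} + 28\right)^{2} = \left(\frac{449}{16}\right)^{2} = \frac{201601}{256}$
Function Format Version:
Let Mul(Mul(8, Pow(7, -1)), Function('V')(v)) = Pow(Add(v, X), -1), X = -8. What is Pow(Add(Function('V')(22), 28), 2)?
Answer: Rational(201601, 256) ≈ 787.50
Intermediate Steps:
Function('V')(v) = Mul(Rational(7, 8), Pow(Add(-8, v), -1)) (Function('V')(v) = Mul(Rational(7, 8), Pow(Add(v, -8), -1)) = Mul(Rational(7, 8), Pow(Add(-8, v), -1)))
Pow(Add(Function('V')(22), 28), 2) = Pow(Add(Mul(Rational(7, 8), Pow(Add(-8, 22), -1)), 28), 2) = Pow(Add(Mul(Rational(7, 8), Pow(14, -1)), 28), 2) = Pow(Add(Mul(Rational(7, 8), Rational(1, 14)), 28), 2) = Pow(Add(Rational(1, 16), 28), 2) = Pow(Rational(449, 16), 2) = Rational(201601, 256)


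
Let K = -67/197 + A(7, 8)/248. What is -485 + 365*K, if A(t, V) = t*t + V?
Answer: -25661415/48856 ≈ -525.25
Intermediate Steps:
A(t, V) = V + t² (A(t, V) = t² + V = V + t²)
K = -5387/48856 (K = -67/197 + (8 + 7²)/248 = -67*1/197 + (8 + 49)*(1/248) = -67/197 + 57*(1/248) = -67/197 + 57/248 = -5387/48856 ≈ -0.11026)
-485 + 365*K = -485 + 365*(-5387/48856) = -485 - 1966255/48856 = -25661415/48856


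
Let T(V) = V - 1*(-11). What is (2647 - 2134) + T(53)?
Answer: 577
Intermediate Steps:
T(V) = 11 + V (T(V) = V + 11 = 11 + V)
(2647 - 2134) + T(53) = (2647 - 2134) + (11 + 53) = 513 + 64 = 577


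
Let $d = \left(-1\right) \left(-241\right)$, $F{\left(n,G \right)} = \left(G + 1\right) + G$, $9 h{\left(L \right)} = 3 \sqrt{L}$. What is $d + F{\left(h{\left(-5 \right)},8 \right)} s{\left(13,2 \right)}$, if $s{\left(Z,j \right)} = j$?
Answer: $275$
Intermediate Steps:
$h{\left(L \right)} = \frac{\sqrt{L}}{3}$ ($h{\left(L \right)} = \frac{3 \sqrt{L}}{9} = \frac{\sqrt{L}}{3}$)
$F{\left(n,G \right)} = 1 + 2 G$ ($F{\left(n,G \right)} = \left(1 + G\right) + G = 1 + 2 G$)
$d = 241$
$d + F{\left(h{\left(-5 \right)},8 \right)} s{\left(13,2 \right)} = 241 + \left(1 + 2 \cdot 8\right) 2 = 241 + \left(1 + 16\right) 2 = 241 + 17 \cdot 2 = 241 + 34 = 275$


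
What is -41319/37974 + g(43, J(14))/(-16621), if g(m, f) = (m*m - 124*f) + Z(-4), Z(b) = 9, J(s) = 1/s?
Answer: -1766292383/1472720326 ≈ -1.1993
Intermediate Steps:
g(m, f) = 9 + m² - 124*f (g(m, f) = (m*m - 124*f) + 9 = (m² - 124*f) + 9 = 9 + m² - 124*f)
-41319/37974 + g(43, J(14))/(-16621) = -41319/37974 + (9 + 43² - 124/14)/(-16621) = -41319*1/37974 + (9 + 1849 - 124*1/14)*(-1/16621) = -13773/12658 + (9 + 1849 - 62/7)*(-1/16621) = -13773/12658 + (12944/7)*(-1/16621) = -13773/12658 - 12944/116347 = -1766292383/1472720326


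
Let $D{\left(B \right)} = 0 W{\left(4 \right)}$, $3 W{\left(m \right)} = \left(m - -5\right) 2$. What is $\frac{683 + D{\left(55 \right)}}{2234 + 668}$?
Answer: $\frac{683}{2902} \approx 0.23535$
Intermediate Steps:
$W{\left(m \right)} = \frac{10}{3} + \frac{2 m}{3}$ ($W{\left(m \right)} = \frac{\left(m - -5\right) 2}{3} = \frac{\left(m + 5\right) 2}{3} = \frac{\left(5 + m\right) 2}{3} = \frac{10 + 2 m}{3} = \frac{10}{3} + \frac{2 m}{3}$)
$D{\left(B \right)} = 0$ ($D{\left(B \right)} = 0 \left(\frac{10}{3} + \frac{2}{3} \cdot 4\right) = 0 \left(\frac{10}{3} + \frac{8}{3}\right) = 0 \cdot 6 = 0$)
$\frac{683 + D{\left(55 \right)}}{2234 + 668} = \frac{683 + 0}{2234 + 668} = \frac{683}{2902}$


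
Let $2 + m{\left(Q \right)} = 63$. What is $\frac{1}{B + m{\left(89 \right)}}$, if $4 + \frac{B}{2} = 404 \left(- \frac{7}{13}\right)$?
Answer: $- \frac{13}{4967} \approx -0.0026173$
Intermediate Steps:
$m{\left(Q \right)} = 61$ ($m{\left(Q \right)} = -2 + 63 = 61$)
$B = - \frac{5760}{13}$ ($B = -8 + 2 \cdot 404 \left(- \frac{7}{13}\right) = -8 + 2 \left(- \frac{2828}{13}\right) = -8 - \frac{5656}{13} = - \frac{5760}{13} \approx -443.08$)
$\frac{1}{B + m{\left(89 \right)}} = \frac{1}{- \frac{5760}{13} + 61} = \frac{1}{- \frac{4967}{13}} = - \frac{13}{4967}$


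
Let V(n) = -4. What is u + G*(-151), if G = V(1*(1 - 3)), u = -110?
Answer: 494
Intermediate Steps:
G = -4
u + G*(-151) = -110 - 4*(-151) = -110 + 604 = 494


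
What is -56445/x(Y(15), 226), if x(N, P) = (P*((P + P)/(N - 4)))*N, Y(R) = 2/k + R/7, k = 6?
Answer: 56445/165997 ≈ 0.34004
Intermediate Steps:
Y(R) = 1/3 + R/7 (Y(R) = 2/6 + R/7 = 2*(1/6) + R*(1/7) = 1/3 + R/7)
x(N, P) = 2*N*P**2/(-4 + N) (x(N, P) = (P*((2*P)/(-4 + N)))*N = (P*(2*P/(-4 + N)))*N = (2*P**2/(-4 + N))*N = 2*N*P**2/(-4 + N))
-56445/x(Y(15), 226) = -56445*(-4 + (1/3 + (1/7)*15))/(102152*(1/3 + (1/7)*15)) = -56445*(-4 + (1/3 + 15/7))/(102152*(1/3 + 15/7)) = -56445/(2*(52/21)*51076/(-4 + 52/21)) = -56445/(2*(52/21)*51076/(-32/21)) = -56445/(2*(52/21)*51076*(-21/32)) = -56445/(-165997) = -56445*(-1/165997) = 56445/165997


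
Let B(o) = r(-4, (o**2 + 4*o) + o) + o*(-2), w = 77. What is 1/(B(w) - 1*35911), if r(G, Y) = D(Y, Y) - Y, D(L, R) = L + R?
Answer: -1/29751 ≈ -3.3612e-5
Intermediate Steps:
r(G, Y) = Y (r(G, Y) = (Y + Y) - Y = 2*Y - Y = Y)
B(o) = o**2 + 3*o (B(o) = ((o**2 + 4*o) + o) + o*(-2) = (o**2 + 5*o) - 2*o = o**2 + 3*o)
1/(B(w) - 1*35911) = 1/(77*(3 + 77) - 1*35911) = 1/(77*80 - 35911) = 1/(6160 - 35911) = 1/(-29751) = -1/29751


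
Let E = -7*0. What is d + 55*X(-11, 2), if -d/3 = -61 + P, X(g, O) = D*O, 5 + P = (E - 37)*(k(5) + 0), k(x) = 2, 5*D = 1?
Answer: 442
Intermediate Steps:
D = ⅕ (D = (⅕)*1 = ⅕ ≈ 0.20000)
E = 0
P = -79 (P = -5 + (0 - 37)*(2 + 0) = -5 - 37*2 = -5 - 74 = -79)
X(g, O) = O/5
d = 420 (d = -3*(-61 - 79) = -3*(-140) = 420)
d + 55*X(-11, 2) = 420 + 55*((⅕)*2) = 420 + 55*(⅖) = 420 + 22 = 442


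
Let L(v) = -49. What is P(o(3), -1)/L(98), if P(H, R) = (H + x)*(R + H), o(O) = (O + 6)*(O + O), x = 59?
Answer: -5989/49 ≈ -122.22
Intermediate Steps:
o(O) = 2*O*(6 + O) (o(O) = (6 + O)*(2*O) = 2*O*(6 + O))
P(H, R) = (59 + H)*(H + R) (P(H, R) = (H + 59)*(R + H) = (59 + H)*(H + R))
P(o(3), -1)/L(98) = ((2*3*(6 + 3))**2 + 59*(2*3*(6 + 3)) + 59*(-1) + (2*3*(6 + 3))*(-1))/(-49) = ((2*3*9)**2 + 59*(2*3*9) - 59 + (2*3*9)*(-1))*(-1/49) = (54**2 + 59*54 - 59 + 54*(-1))*(-1/49) = (2916 + 3186 - 59 - 54)*(-1/49) = 5989*(-1/49) = -5989/49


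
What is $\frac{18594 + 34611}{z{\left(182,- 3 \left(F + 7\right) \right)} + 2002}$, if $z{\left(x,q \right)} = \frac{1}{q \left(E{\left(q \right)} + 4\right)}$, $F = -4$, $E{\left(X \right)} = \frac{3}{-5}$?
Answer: $\frac{8140365}{306301} \approx 26.576$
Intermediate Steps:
$E{\left(X \right)} = - \frac{3}{5}$ ($E{\left(X \right)} = 3 \left(- \frac{1}{5}\right) = - \frac{3}{5}$)
$z{\left(x,q \right)} = \frac{5}{17 q}$ ($z{\left(x,q \right)} = \frac{1}{q \left(- \frac{3}{5} + 4\right)} = \frac{1}{q \frac{17}{5}} = \frac{1}{\frac{17}{5} q} = \frac{5}{17 q}$)
$\frac{18594 + 34611}{z{\left(182,- 3 \left(F + 7\right) \right)} + 2002} = \frac{18594 + 34611}{\frac{5}{17 \left(- 3 \left(-4 + 7\right)\right)} + 2002} = \frac{53205}{\frac{5}{17 \left(\left(-3\right) 3\right)} + 2002} = \frac{53205}{\frac{5}{17 \left(-9\right)} + 2002} = \frac{53205}{\frac{5}{17} \left(- \frac{1}{9}\right) + 2002} = \frac{53205}{- \frac{5}{153} + 2002} = \frac{53205}{\frac{306301}{153}} = 53205 \cdot \frac{153}{306301} = \frac{8140365}{306301}$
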